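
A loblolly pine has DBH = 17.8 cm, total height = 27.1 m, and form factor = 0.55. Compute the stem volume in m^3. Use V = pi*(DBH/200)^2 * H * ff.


Formula: V = pi * (DBH/200)^2 * H * ff
Radius = DBH/200 = 17.8/200 = 0.089 m
Radius^2 = 0.089^2 = 0.007921 m^2
V = pi * 0.007921 * 27.1 * 0.55
V = 0.371 m^3

0.371


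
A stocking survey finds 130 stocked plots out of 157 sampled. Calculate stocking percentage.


Formula: Stocking % = stocked plots / total plots * 100
Stocking = 130 / 157 * 100
Stocking = 0.828 * 100 = 82.8%

82.8


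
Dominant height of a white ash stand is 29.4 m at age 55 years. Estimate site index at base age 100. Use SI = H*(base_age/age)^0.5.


Formula: SI = H_dom * (base_age / age)^0.5
Age ratio = 100 / 55 = 1.81818
sqrt(age_ratio) = 1.3484
SI = 29.4 * 1.3484 = 39.6 m

39.6


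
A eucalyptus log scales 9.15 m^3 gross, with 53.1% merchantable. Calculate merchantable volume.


Formula: MV = V_total * (merchantable_pct / 100)
Merchantable fraction = 53.1% / 100 = 0.531
MV = 9.15 m^3 * 0.531 = 4.859 m^3

4.859


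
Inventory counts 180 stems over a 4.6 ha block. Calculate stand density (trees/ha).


Formula: Stand Density = N_trees / Area_ha
Density = 180 trees / 4.6 ha
Density = 39 trees/ha

39


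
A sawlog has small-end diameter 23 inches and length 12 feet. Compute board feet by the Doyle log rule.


Doyle: BF = (D - 4)^2 * L / 16
Adjusted diameter = 23 - 4 = 19 in
(D-4)^2 = 19^2 = 361
BF = 361 * 12 / 16 = 271 BF

271


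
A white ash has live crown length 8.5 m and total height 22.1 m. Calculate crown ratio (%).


Formula: Crown Ratio = (Crown Length / Total Height) * 100
CR = (8.5 m / 22.1 m) * 100
CR = 0.3846 * 100 = 38.5%

38.5


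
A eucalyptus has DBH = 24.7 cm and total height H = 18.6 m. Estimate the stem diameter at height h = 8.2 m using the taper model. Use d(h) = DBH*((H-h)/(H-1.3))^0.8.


Taper: d(h) = DBH * ((H - h) / (H - 1.3))^0.8
Numerator = H - h = 18.6 - 8.2 = 10.4 m
Denominator = H - 1.3 = 18.6 - 1.3 = 17.3 m
Ratio = 10.4 / 17.3 = 0.60116
d = 24.7 * 0.60116^0.8 = 16.4 cm

16.4


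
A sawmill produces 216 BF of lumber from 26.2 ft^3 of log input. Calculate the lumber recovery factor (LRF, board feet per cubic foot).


Formula: LRF = Lumber Output (BF) / Log Input (ft^3)
LRF = 216 BF / 26.2 ft^3
LRF = 8.24 BF/ft^3

8.24


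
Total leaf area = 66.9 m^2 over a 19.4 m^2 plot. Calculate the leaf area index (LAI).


Formula: LAI = total leaf area / ground area  (dimensionless)
LAI = 66.9 m^2 / 19.4 m^2
LAI = 3.45

3.45


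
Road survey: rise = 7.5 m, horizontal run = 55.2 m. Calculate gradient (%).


Formula: Gradient = rise / run * 100
Gradient = 7.5 / 55.2 * 100 = 13.6%

13.6


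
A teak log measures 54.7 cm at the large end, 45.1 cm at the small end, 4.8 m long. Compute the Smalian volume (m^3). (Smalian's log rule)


Smalian: V = (A1 + A2)/2 * L,  A = pi*(D/200)^2
A1 = pi*(54.7/200)^2 = 0.234998 m^2
A2 = pi*(45.1/200)^2 = 0.159751 m^2
V = (0.234998+0.159751)/2*4.8 = 0.9474 m^3

0.9474


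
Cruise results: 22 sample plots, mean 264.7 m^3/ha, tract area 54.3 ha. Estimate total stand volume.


Formula: Total Volume = Mean Volume per ha * Total Area
Total Volume = 264.7 m^3/ha * 54.3 ha
Total Volume = 14373 m^3

14373


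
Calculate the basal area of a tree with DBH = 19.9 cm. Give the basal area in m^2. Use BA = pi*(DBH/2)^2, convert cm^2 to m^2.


Formula: BA = pi * (DBH/2)^2 / 10000  (cm^2 to m^2)
Radius = DBH/2 = 19.9/2 = 9.95 cm
BA = pi * 9.95^2 / 10000
   = 311.0255 cm^2 / 10000
   = 0.0311 m^2

0.0311


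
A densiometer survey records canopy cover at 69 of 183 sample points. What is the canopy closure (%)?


Formula: Canopy closure = covered points / total points * 100
Closure = 69 / 183 * 100
Closure = 0.377 * 100 = 37.7%

37.7


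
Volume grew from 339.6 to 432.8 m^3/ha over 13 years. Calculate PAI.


Formula: PAI = (V_T2 - V_T1) / (T2 - T1)
Volume increment = 432.8 - 339.6 = 93.2 m^3/ha
PAI = 93.2 / 13 = 7.17 m^3/ha/year

7.17


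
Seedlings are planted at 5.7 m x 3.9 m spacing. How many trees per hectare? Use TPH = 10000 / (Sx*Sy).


Formula: TPH = 10000 m^2/ha / (spacing_x * spacing_y)
Area per tree = 5.7 m * 3.9 m = 22.23 m^2
TPH = 10000 / 22.23 = 450 trees/ha

450


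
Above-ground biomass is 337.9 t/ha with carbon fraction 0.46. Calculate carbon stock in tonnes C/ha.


Formula: Carbon Stock = Biomass * Carbon Fraction
C = 337.9 t/ha * 0.46
C = 155.4 t C/ha

155.4


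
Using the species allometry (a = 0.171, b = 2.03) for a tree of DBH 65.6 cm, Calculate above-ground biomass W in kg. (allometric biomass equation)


Formula: W = a * DBH^b  (allometric power law)
DBH^b = 65.6^2.03 = 4878.82
W = 0.171 * 4878.82 = 834.3 kg

834.3


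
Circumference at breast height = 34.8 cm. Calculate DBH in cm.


Formula: DBH = C / pi
DBH = 34.8 / pi
pi = 3.14159...
DBH = 11.1 cm

11.1


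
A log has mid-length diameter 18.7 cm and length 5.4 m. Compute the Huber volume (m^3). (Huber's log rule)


Huber: V = Am * L,  Am = pi*(Dm/200)^2
Am = pi*(18.7/200)^2 = 0.027465 m^2
V = 0.027465*5.4 = 0.1483 m^3

0.1483


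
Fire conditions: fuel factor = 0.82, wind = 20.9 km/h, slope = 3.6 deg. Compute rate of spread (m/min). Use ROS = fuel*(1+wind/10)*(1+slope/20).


Formula: ROS = fuel * (1 + wind/10) * (1 + slope/20)
Wind factor = 1 + 20.9/10 = 3.09
Slope factor = 1 + 3.6/20 = 1.18
ROS = 0.82 * 3.09 * 1.18 = 2.99 m/min

2.99


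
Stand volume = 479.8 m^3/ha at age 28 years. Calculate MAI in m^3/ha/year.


Formula: MAI = Total Volume / Stand Age
MAI = 479.8 m^3/ha / 28 years
MAI = 17.14 m^3/ha/year

17.14


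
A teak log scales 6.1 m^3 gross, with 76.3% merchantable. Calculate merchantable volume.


Formula: MV = V_total * (merchantable_pct / 100)
Merchantable fraction = 76.3% / 100 = 0.763
MV = 6.1 m^3 * 0.763 = 4.654 m^3

4.654


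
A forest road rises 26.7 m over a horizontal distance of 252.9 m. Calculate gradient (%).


Formula: Gradient = rise / run * 100
Gradient = 26.7 / 252.9 * 100 = 10.6%

10.6


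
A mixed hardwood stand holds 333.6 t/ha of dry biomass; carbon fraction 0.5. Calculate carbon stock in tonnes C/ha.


Formula: Carbon Stock = Biomass * Carbon Fraction
C = 333.6 t/ha * 0.5
C = 166.8 t C/ha

166.8


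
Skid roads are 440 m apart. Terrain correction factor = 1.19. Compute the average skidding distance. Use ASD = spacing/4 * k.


Formula: ASD = (spacing / 4) * correction
Uncorrected distance = spacing / 4 = 440 / 4 = 110 m
ASD = 110 * 1.19 = 131 m

131


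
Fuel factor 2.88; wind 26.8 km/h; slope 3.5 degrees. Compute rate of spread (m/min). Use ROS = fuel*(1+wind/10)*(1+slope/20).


Formula: ROS = fuel * (1 + wind/10) * (1 + slope/20)
Wind factor = 1 + 26.8/10 = 3.68
Slope factor = 1 + 3.5/20 = 1.175
ROS = 2.88 * 3.68 * 1.175 = 12.45 m/min

12.45


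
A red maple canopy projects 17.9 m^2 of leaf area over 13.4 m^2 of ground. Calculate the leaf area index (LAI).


Formula: LAI = total leaf area / ground area  (dimensionless)
LAI = 17.9 m^2 / 13.4 m^2
LAI = 1.34

1.34


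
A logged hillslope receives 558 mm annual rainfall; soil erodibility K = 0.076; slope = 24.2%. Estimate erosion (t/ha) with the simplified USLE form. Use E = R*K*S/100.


Formula: E = R * K * S / 100  (simplified USLE)
R * K = 558 * 0.076 = 42.408
E = 42.408 * 24.2 / 100 = 10.26 t/ha

10.26


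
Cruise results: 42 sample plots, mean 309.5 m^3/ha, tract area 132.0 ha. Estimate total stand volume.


Formula: Total Volume = Mean Volume per ha * Total Area
Total Volume = 309.5 m^3/ha * 132.0 ha
Total Volume = 40854 m^3

40854


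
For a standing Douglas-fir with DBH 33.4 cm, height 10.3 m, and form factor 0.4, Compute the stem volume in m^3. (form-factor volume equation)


Formula: V = pi * (DBH/200)^2 * H * ff
Radius = DBH/200 = 33.4/200 = 0.167 m
Radius^2 = 0.167^2 = 0.027889 m^2
V = pi * 0.027889 * 10.3 * 0.4
V = 0.361 m^3

0.361


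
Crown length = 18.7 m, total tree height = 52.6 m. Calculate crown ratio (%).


Formula: Crown Ratio = (Crown Length / Total Height) * 100
CR = (18.7 m / 52.6 m) * 100
CR = 0.3555 * 100 = 35.6%

35.6


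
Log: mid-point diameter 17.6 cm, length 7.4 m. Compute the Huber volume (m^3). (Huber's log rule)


Huber: V = Am * L,  Am = pi*(Dm/200)^2
Am = pi*(17.6/200)^2 = 0.024328 m^2
V = 0.024328*7.4 = 0.18 m^3

0.18


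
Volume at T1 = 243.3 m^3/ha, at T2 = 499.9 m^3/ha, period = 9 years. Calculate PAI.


Formula: PAI = (V_T2 - V_T1) / (T2 - T1)
Volume increment = 499.9 - 243.3 = 256.6 m^3/ha
PAI = 256.6 / 9 = 28.51 m^3/ha/year

28.51


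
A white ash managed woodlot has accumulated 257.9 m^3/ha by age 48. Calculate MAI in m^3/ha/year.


Formula: MAI = Total Volume / Stand Age
MAI = 257.9 m^3/ha / 48 years
MAI = 5.37 m^3/ha/year

5.37


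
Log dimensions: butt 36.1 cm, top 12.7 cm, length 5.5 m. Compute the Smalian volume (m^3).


Smalian: V = (A1 + A2)/2 * L,  A = pi*(D/200)^2
A1 = pi*(36.1/200)^2 = 0.102354 m^2
A2 = pi*(12.7/200)^2 = 0.012668 m^2
V = (0.102354+0.012668)/2*5.5 = 0.3163 m^3

0.3163


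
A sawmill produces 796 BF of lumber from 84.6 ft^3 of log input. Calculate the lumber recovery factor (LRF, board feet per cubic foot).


Formula: LRF = Lumber Output (BF) / Log Input (ft^3)
LRF = 796 BF / 84.6 ft^3
LRF = 9.41 BF/ft^3

9.41


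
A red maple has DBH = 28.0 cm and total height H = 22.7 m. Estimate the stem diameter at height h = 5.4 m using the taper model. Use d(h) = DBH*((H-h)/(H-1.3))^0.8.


Taper: d(h) = DBH * ((H - h) / (H - 1.3))^0.8
Numerator = H - h = 22.7 - 5.4 = 17.3 m
Denominator = H - 1.3 = 22.7 - 1.3 = 21.4 m
Ratio = 17.3 / 21.4 = 0.80841
d = 28.0 * 0.80841^0.8 = 23.6 cm

23.6


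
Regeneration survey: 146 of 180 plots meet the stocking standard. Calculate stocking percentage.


Formula: Stocking % = stocked plots / total plots * 100
Stocking = 146 / 180 * 100
Stocking = 0.8111 * 100 = 81.1%

81.1


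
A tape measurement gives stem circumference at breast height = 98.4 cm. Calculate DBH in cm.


Formula: DBH = C / pi
DBH = 98.4 / pi
pi = 3.14159...
DBH = 31.3 cm

31.3


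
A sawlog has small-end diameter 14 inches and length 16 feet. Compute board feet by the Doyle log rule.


Doyle: BF = (D - 4)^2 * L / 16
Adjusted diameter = 14 - 4 = 10 in
(D-4)^2 = 10^2 = 100
BF = 100 * 16 / 16 = 100 BF

100


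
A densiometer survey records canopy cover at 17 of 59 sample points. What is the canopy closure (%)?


Formula: Canopy closure = covered points / total points * 100
Closure = 17 / 59 * 100
Closure = 0.2881 * 100 = 28.8%

28.8


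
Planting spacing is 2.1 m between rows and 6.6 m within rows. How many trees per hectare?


Formula: TPH = 10000 m^2/ha / (spacing_x * spacing_y)
Area per tree = 2.1 m * 6.6 m = 13.86 m^2
TPH = 10000 / 13.86 = 722 trees/ha

722


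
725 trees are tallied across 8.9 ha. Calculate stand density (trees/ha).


Formula: Stand Density = N_trees / Area_ha
Density = 725 trees / 8.9 ha
Density = 81 trees/ha

81


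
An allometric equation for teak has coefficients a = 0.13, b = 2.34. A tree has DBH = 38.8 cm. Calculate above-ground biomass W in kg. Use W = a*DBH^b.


Formula: W = a * DBH^b  (allometric power law)
DBH^b = 38.8^2.34 = 5222.3532
W = 0.13 * 5222.3532 = 678.9 kg

678.9


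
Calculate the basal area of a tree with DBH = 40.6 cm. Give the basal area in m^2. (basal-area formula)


Formula: BA = pi * (DBH/2)^2 / 10000  (cm^2 to m^2)
Radius = DBH/2 = 40.6/2 = 20.3 cm
BA = pi * 20.3^2 / 10000
   = 1294.6189 cm^2 / 10000
   = 0.1295 m^2

0.1295


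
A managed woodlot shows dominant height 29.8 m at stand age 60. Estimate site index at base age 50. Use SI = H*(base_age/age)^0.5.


Formula: SI = H_dom * (base_age / age)^0.5
Age ratio = 50 / 60 = 0.83333
sqrt(age_ratio) = 0.91287
SI = 29.8 * 0.91287 = 27.2 m

27.2


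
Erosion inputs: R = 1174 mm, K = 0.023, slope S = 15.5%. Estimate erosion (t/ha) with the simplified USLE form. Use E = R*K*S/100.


Formula: E = R * K * S / 100  (simplified USLE)
R * K = 1174 * 0.023 = 27.002
E = 27.002 * 15.5 / 100 = 4.19 t/ha

4.19


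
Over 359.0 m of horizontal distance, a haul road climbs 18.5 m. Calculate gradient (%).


Formula: Gradient = rise / run * 100
Gradient = 18.5 / 359.0 * 100 = 5.2%

5.2


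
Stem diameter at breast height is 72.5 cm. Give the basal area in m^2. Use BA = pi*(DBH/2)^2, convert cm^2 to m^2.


Formula: BA = pi * (DBH/2)^2 / 10000  (cm^2 to m^2)
Radius = DBH/2 = 72.5/2 = 36.25 cm
BA = pi * 36.25^2 / 10000
   = 4128.2491 cm^2 / 10000
   = 0.4128 m^2

0.4128


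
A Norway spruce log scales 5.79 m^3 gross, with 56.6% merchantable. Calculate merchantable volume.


Formula: MV = V_total * (merchantable_pct / 100)
Merchantable fraction = 56.6% / 100 = 0.566
MV = 5.79 m^3 * 0.566 = 3.277 m^3

3.277


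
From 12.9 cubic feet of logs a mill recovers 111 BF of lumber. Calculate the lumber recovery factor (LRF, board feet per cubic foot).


Formula: LRF = Lumber Output (BF) / Log Input (ft^3)
LRF = 111 BF / 12.9 ft^3
LRF = 8.6 BF/ft^3

8.6


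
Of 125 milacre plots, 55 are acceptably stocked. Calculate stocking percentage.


Formula: Stocking % = stocked plots / total plots * 100
Stocking = 55 / 125 * 100
Stocking = 0.44 * 100 = 44.0%

44.0


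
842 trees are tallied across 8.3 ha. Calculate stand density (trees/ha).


Formula: Stand Density = N_trees / Area_ha
Density = 842 trees / 8.3 ha
Density = 101 trees/ha

101


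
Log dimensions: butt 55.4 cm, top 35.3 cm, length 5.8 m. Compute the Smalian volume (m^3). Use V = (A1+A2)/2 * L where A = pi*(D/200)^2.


Smalian: V = (A1 + A2)/2 * L,  A = pi*(D/200)^2
A1 = pi*(55.4/200)^2 = 0.241051 m^2
A2 = pi*(35.3/200)^2 = 0.097868 m^2
V = (0.241051+0.097868)/2*5.8 = 0.9829 m^3

0.9829


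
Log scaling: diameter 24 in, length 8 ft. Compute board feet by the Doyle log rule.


Doyle: BF = (D - 4)^2 * L / 16
Adjusted diameter = 24 - 4 = 20 in
(D-4)^2 = 20^2 = 400
BF = 400 * 8 / 16 = 200 BF

200


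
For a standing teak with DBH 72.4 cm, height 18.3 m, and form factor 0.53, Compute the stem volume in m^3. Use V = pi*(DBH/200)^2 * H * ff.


Formula: V = pi * (DBH/200)^2 * H * ff
Radius = DBH/200 = 72.4/200 = 0.362 m
Radius^2 = 0.362^2 = 0.131044 m^2
V = pi * 0.131044 * 18.3 * 0.53
V = 3.993 m^3

3.993


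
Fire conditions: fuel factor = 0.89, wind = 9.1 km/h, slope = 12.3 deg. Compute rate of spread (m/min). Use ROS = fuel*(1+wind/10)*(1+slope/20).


Formula: ROS = fuel * (1 + wind/10) * (1 + slope/20)
Wind factor = 1 + 9.1/10 = 1.91
Slope factor = 1 + 12.3/20 = 1.615
ROS = 0.89 * 1.91 * 1.615 = 2.75 m/min

2.75


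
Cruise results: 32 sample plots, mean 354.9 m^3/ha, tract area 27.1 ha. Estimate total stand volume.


Formula: Total Volume = Mean Volume per ha * Total Area
Total Volume = 354.9 m^3/ha * 27.1 ha
Total Volume = 9618 m^3

9618


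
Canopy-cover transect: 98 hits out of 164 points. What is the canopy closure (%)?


Formula: Canopy closure = covered points / total points * 100
Closure = 98 / 164 * 100
Closure = 0.5976 * 100 = 59.8%

59.8


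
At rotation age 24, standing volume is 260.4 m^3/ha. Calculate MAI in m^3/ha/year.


Formula: MAI = Total Volume / Stand Age
MAI = 260.4 m^3/ha / 24 years
MAI = 10.85 m^3/ha/year

10.85


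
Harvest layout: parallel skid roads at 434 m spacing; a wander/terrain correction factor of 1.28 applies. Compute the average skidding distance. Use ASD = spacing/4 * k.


Formula: ASD = (spacing / 4) * correction
Uncorrected distance = spacing / 4 = 434 / 4 = 108.5 m
ASD = 108.5 * 1.28 = 139 m

139


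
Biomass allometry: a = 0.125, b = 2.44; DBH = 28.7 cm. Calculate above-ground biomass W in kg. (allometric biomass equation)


Formula: W = a * DBH^b  (allometric power law)
DBH^b = 28.7^2.44 = 3607.7117
W = 0.125 * 3607.7117 = 451.0 kg

451.0


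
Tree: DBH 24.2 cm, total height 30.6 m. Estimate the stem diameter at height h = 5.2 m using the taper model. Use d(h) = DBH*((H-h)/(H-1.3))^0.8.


Taper: d(h) = DBH * ((H - h) / (H - 1.3))^0.8
Numerator = H - h = 30.6 - 5.2 = 25.4 m
Denominator = H - 1.3 = 30.6 - 1.3 = 29.3 m
Ratio = 25.4 / 29.3 = 0.86689
d = 24.2 * 0.86689^0.8 = 21.6 cm

21.6


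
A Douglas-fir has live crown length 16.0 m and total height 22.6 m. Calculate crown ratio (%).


Formula: Crown Ratio = (Crown Length / Total Height) * 100
CR = (16.0 m / 22.6 m) * 100
CR = 0.708 * 100 = 70.8%

70.8


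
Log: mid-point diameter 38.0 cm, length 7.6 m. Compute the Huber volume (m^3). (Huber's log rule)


Huber: V = Am * L,  Am = pi*(Dm/200)^2
Am = pi*(38.0/200)^2 = 0.113411 m^2
V = 0.113411*7.6 = 0.8619 m^3

0.8619


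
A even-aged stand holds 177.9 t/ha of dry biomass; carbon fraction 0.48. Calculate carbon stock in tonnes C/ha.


Formula: Carbon Stock = Biomass * Carbon Fraction
C = 177.9 t/ha * 0.48
C = 85.4 t C/ha

85.4


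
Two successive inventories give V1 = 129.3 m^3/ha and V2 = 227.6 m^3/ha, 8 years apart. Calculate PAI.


Formula: PAI = (V_T2 - V_T1) / (T2 - T1)
Volume increment = 227.6 - 129.3 = 98.3 m^3/ha
PAI = 98.3 / 8 = 12.29 m^3/ha/year

12.29


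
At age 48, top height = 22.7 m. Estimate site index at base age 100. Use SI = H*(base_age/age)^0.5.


Formula: SI = H_dom * (base_age / age)^0.5
Age ratio = 100 / 48 = 2.08333
sqrt(age_ratio) = 1.44338
SI = 22.7 * 1.44338 = 32.8 m

32.8


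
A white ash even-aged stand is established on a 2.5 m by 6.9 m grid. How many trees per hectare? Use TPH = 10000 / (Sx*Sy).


Formula: TPH = 10000 m^2/ha / (spacing_x * spacing_y)
Area per tree = 2.5 m * 6.9 m = 17.25 m^2
TPH = 10000 / 17.25 = 580 trees/ha

580


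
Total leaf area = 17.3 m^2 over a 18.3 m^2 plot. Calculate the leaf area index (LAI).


Formula: LAI = total leaf area / ground area  (dimensionless)
LAI = 17.3 m^2 / 18.3 m^2
LAI = 0.95

0.95


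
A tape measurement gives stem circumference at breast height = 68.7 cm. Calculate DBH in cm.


Formula: DBH = C / pi
DBH = 68.7 / pi
pi = 3.14159...
DBH = 21.9 cm

21.9


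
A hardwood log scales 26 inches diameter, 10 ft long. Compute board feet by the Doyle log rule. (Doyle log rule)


Doyle: BF = (D - 4)^2 * L / 16
Adjusted diameter = 26 - 4 = 22 in
(D-4)^2 = 22^2 = 484
BF = 484 * 10 / 16 = 303 BF

303


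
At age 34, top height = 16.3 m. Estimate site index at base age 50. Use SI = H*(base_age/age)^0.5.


Formula: SI = H_dom * (base_age / age)^0.5
Age ratio = 50 / 34 = 1.47059
sqrt(age_ratio) = 1.21268
SI = 16.3 * 1.21268 = 19.8 m

19.8


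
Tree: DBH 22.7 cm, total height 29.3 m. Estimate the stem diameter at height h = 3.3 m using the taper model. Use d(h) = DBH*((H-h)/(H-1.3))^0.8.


Taper: d(h) = DBH * ((H - h) / (H - 1.3))^0.8
Numerator = H - h = 29.3 - 3.3 = 26.0 m
Denominator = H - 1.3 = 29.3 - 1.3 = 28.0 m
Ratio = 26.0 / 28.0 = 0.92857
d = 22.7 * 0.92857^0.8 = 21.4 cm

21.4


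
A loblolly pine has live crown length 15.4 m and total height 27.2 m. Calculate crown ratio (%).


Formula: Crown Ratio = (Crown Length / Total Height) * 100
CR = (15.4 m / 27.2 m) * 100
CR = 0.5662 * 100 = 56.6%

56.6


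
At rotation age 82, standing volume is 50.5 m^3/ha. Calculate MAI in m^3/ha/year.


Formula: MAI = Total Volume / Stand Age
MAI = 50.5 m^3/ha / 82 years
MAI = 0.62 m^3/ha/year

0.62


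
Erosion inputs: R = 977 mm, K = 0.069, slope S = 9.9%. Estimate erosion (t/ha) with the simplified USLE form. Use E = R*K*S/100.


Formula: E = R * K * S / 100  (simplified USLE)
R * K = 977 * 0.069 = 67.413
E = 67.413 * 9.9 / 100 = 6.67 t/ha

6.67


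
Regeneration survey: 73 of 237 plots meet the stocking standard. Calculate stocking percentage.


Formula: Stocking % = stocked plots / total plots * 100
Stocking = 73 / 237 * 100
Stocking = 0.308 * 100 = 30.8%

30.8


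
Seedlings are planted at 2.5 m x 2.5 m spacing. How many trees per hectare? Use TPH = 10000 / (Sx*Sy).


Formula: TPH = 10000 m^2/ha / (spacing_x * spacing_y)
Area per tree = 2.5 m * 2.5 m = 6.25 m^2
TPH = 10000 / 6.25 = 1600 trees/ha

1600


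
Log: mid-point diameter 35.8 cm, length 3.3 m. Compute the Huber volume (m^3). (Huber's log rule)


Huber: V = Am * L,  Am = pi*(Dm/200)^2
Am = pi*(35.8/200)^2 = 0.10066 m^2
V = 0.10066*3.3 = 0.3322 m^3

0.3322


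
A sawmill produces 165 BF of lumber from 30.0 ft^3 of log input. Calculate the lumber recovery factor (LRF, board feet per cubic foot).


Formula: LRF = Lumber Output (BF) / Log Input (ft^3)
LRF = 165 BF / 30.0 ft^3
LRF = 5.5 BF/ft^3

5.5


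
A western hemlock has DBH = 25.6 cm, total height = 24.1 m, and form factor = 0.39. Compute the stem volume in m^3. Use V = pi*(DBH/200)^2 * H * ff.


Formula: V = pi * (DBH/200)^2 * H * ff
Radius = DBH/200 = 25.6/200 = 0.128 m
Radius^2 = 0.128^2 = 0.016384 m^2
V = pi * 0.016384 * 24.1 * 0.39
V = 0.484 m^3

0.484


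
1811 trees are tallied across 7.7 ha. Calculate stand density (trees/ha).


Formula: Stand Density = N_trees / Area_ha
Density = 1811 trees / 7.7 ha
Density = 235 trees/ha

235


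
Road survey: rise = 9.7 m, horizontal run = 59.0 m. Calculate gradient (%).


Formula: Gradient = rise / run * 100
Gradient = 9.7 / 59.0 * 100 = 16.4%

16.4


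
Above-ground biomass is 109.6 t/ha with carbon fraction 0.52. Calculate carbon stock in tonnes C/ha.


Formula: Carbon Stock = Biomass * Carbon Fraction
C = 109.6 t/ha * 0.52
C = 57.0 t C/ha

57.0


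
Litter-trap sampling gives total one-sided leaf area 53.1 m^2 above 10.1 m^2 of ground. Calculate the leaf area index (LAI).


Formula: LAI = total leaf area / ground area  (dimensionless)
LAI = 53.1 m^2 / 10.1 m^2
LAI = 5.26

5.26


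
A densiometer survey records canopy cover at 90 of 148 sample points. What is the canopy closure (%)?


Formula: Canopy closure = covered points / total points * 100
Closure = 90 / 148 * 100
Closure = 0.6081 * 100 = 60.8%

60.8


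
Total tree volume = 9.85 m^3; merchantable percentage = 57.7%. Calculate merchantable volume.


Formula: MV = V_total * (merchantable_pct / 100)
Merchantable fraction = 57.7% / 100 = 0.577
MV = 9.85 m^3 * 0.577 = 5.683 m^3

5.683


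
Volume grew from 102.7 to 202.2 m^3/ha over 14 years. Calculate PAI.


Formula: PAI = (V_T2 - V_T1) / (T2 - T1)
Volume increment = 202.2 - 102.7 = 99.5 m^3/ha
PAI = 99.5 / 14 = 7.11 m^3/ha/year

7.11


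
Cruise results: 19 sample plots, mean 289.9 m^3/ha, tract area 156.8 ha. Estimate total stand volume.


Formula: Total Volume = Mean Volume per ha * Total Area
Total Volume = 289.9 m^3/ha * 156.8 ha
Total Volume = 45456 m^3

45456


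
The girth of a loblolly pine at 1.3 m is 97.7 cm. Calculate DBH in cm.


Formula: DBH = C / pi
DBH = 97.7 / pi
pi = 3.14159...
DBH = 31.1 cm

31.1


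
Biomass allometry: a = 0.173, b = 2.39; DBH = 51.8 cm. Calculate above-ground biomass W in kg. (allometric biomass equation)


Formula: W = a * DBH^b  (allometric power law)
DBH^b = 51.8^2.39 = 12509.7355
W = 0.173 * 12509.7355 = 2164.2 kg

2164.2


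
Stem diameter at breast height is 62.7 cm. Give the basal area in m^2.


Formula: BA = pi * (DBH/2)^2 / 10000  (cm^2 to m^2)
Radius = DBH/2 = 62.7/2 = 31.35 cm
BA = pi * 31.35^2 / 10000
   = 3087.6279 cm^2 / 10000
   = 0.3088 m^2

0.3088


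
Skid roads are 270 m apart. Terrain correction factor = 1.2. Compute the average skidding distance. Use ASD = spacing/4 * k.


Formula: ASD = (spacing / 4) * correction
Uncorrected distance = spacing / 4 = 270 / 4 = 67.5 m
ASD = 67.5 * 1.2 = 81 m

81


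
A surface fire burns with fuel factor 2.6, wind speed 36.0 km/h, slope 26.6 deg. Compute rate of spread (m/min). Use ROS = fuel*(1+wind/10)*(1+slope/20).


Formula: ROS = fuel * (1 + wind/10) * (1 + slope/20)
Wind factor = 1 + 36.0/10 = 4.6
Slope factor = 1 + 26.6/20 = 2.33
ROS = 2.6 * 4.6 * 2.33 = 27.87 m/min

27.87


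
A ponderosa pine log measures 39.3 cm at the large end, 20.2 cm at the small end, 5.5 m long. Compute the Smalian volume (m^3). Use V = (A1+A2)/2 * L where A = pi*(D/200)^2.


Smalian: V = (A1 + A2)/2 * L,  A = pi*(D/200)^2
A1 = pi*(39.3/200)^2 = 0.121304 m^2
A2 = pi*(20.2/200)^2 = 0.032047 m^2
V = (0.121304+0.032047)/2*5.5 = 0.4217 m^3

0.4217


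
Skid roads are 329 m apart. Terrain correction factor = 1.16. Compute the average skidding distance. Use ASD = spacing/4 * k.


Formula: ASD = (spacing / 4) * correction
Uncorrected distance = spacing / 4 = 329 / 4 = 82.25 m
ASD = 82.25 * 1.16 = 95 m

95


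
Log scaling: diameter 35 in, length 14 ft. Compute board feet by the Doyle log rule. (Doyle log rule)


Doyle: BF = (D - 4)^2 * L / 16
Adjusted diameter = 35 - 4 = 31 in
(D-4)^2 = 31^2 = 961
BF = 961 * 14 / 16 = 841 BF

841


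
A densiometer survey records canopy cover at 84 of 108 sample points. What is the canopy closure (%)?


Formula: Canopy closure = covered points / total points * 100
Closure = 84 / 108 * 100
Closure = 0.7778 * 100 = 77.8%

77.8


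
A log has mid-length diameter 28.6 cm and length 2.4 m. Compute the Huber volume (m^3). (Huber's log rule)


Huber: V = Am * L,  Am = pi*(Dm/200)^2
Am = pi*(28.6/200)^2 = 0.064242 m^2
V = 0.064242*2.4 = 0.1542 m^3

0.1542


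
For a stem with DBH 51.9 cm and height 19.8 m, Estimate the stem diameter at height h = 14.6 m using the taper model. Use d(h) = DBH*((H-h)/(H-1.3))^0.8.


Taper: d(h) = DBH * ((H - h) / (H - 1.3))^0.8
Numerator = H - h = 19.8 - 14.6 = 5.2 m
Denominator = H - 1.3 = 19.8 - 1.3 = 18.5 m
Ratio = 5.2 / 18.5 = 0.28108
d = 51.9 * 0.28108^0.8 = 18.8 cm

18.8


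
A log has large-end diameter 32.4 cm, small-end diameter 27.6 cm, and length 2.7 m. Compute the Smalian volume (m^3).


Smalian: V = (A1 + A2)/2 * L,  A = pi*(D/200)^2
A1 = pi*(32.4/200)^2 = 0.082448 m^2
A2 = pi*(27.6/200)^2 = 0.059828 m^2
V = (0.082448+0.059828)/2*2.7 = 0.1921 m^3

0.1921


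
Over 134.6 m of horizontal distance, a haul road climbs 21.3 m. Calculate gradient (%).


Formula: Gradient = rise / run * 100
Gradient = 21.3 / 134.6 * 100 = 15.8%

15.8


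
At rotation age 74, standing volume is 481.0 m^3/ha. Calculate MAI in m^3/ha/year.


Formula: MAI = Total Volume / Stand Age
MAI = 481.0 m^3/ha / 74 years
MAI = 6.5 m^3/ha/year

6.5


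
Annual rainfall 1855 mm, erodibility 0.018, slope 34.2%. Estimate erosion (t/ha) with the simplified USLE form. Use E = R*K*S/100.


Formula: E = R * K * S / 100  (simplified USLE)
R * K = 1855 * 0.018 = 33.39
E = 33.39 * 34.2 / 100 = 11.42 t/ha

11.42


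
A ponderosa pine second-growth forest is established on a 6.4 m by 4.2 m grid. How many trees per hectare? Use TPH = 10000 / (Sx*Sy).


Formula: TPH = 10000 m^2/ha / (spacing_x * spacing_y)
Area per tree = 6.4 m * 4.2 m = 26.88 m^2
TPH = 10000 / 26.88 = 372 trees/ha

372


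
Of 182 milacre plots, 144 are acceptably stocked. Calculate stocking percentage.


Formula: Stocking % = stocked plots / total plots * 100
Stocking = 144 / 182 * 100
Stocking = 0.7912 * 100 = 79.1%

79.1


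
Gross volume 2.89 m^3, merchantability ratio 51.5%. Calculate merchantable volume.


Formula: MV = V_total * (merchantable_pct / 100)
Merchantable fraction = 51.5% / 100 = 0.515
MV = 2.89 m^3 * 0.515 = 1.488 m^3

1.488


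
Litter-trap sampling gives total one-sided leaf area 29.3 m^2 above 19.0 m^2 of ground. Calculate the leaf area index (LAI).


Formula: LAI = total leaf area / ground area  (dimensionless)
LAI = 29.3 m^2 / 19.0 m^2
LAI = 1.54

1.54


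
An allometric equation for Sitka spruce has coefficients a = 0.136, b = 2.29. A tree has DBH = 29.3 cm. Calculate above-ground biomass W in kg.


Formula: W = a * DBH^b  (allometric power law)
DBH^b = 29.3^2.29 = 2286.2665
W = 0.136 * 2286.2665 = 310.9 kg

310.9


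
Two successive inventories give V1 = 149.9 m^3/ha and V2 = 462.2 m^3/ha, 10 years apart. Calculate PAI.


Formula: PAI = (V_T2 - V_T1) / (T2 - T1)
Volume increment = 462.2 - 149.9 = 312.3 m^3/ha
PAI = 312.3 / 10 = 31.23 m^3/ha/year

31.23


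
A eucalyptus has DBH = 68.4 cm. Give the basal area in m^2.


Formula: BA = pi * (DBH/2)^2 / 10000  (cm^2 to m^2)
Radius = DBH/2 = 68.4/2 = 34.2 cm
BA = pi * 34.2^2 / 10000
   = 3674.5324 cm^2 / 10000
   = 0.3675 m^2

0.3675


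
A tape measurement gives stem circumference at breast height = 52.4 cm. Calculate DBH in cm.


Formula: DBH = C / pi
DBH = 52.4 / pi
pi = 3.14159...
DBH = 16.7 cm

16.7


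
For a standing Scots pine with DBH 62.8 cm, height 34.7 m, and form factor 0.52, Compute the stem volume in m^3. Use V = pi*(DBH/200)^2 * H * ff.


Formula: V = pi * (DBH/200)^2 * H * ff
Radius = DBH/200 = 62.8/200 = 0.314 m
Radius^2 = 0.314^2 = 0.098596 m^2
V = pi * 0.098596 * 34.7 * 0.52
V = 5.589 m^3

5.589


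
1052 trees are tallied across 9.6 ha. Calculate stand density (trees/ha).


Formula: Stand Density = N_trees / Area_ha
Density = 1052 trees / 9.6 ha
Density = 110 trees/ha

110


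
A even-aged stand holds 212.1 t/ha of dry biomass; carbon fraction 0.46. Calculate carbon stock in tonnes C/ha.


Formula: Carbon Stock = Biomass * Carbon Fraction
C = 212.1 t/ha * 0.46
C = 97.6 t C/ha

97.6


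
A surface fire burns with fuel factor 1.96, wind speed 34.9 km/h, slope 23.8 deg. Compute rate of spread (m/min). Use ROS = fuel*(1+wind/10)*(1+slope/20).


Formula: ROS = fuel * (1 + wind/10) * (1 + slope/20)
Wind factor = 1 + 34.9/10 = 4.49
Slope factor = 1 + 23.8/20 = 2.19
ROS = 1.96 * 4.49 * 2.19 = 19.27 m/min

19.27


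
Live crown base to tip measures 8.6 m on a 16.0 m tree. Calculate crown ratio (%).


Formula: Crown Ratio = (Crown Length / Total Height) * 100
CR = (8.6 m / 16.0 m) * 100
CR = 0.5375 * 100 = 53.8%

53.8


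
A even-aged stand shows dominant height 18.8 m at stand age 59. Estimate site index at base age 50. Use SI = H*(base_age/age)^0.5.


Formula: SI = H_dom * (base_age / age)^0.5
Age ratio = 50 / 59 = 0.84746
sqrt(age_ratio) = 0.92057
SI = 18.8 * 0.92057 = 17.3 m

17.3


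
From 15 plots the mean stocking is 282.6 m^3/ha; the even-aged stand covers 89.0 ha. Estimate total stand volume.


Formula: Total Volume = Mean Volume per ha * Total Area
Total Volume = 282.6 m^3/ha * 89.0 ha
Total Volume = 25151 m^3

25151


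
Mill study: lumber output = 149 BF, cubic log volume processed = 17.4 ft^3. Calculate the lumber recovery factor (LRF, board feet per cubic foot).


Formula: LRF = Lumber Output (BF) / Log Input (ft^3)
LRF = 149 BF / 17.4 ft^3
LRF = 8.56 BF/ft^3

8.56


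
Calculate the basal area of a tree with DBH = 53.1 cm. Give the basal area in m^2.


Formula: BA = pi * (DBH/2)^2 / 10000  (cm^2 to m^2)
Radius = DBH/2 = 53.1/2 = 26.55 cm
BA = pi * 26.55^2 / 10000
   = 2214.5165 cm^2 / 10000
   = 0.2215 m^2

0.2215


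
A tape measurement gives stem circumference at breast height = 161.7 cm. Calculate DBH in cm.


Formula: DBH = C / pi
DBH = 161.7 / pi
pi = 3.14159...
DBH = 51.5 cm

51.5


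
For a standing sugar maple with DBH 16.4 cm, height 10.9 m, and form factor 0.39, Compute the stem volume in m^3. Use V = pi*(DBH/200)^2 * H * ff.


Formula: V = pi * (DBH/200)^2 * H * ff
Radius = DBH/200 = 16.4/200 = 0.082 m
Radius^2 = 0.082^2 = 0.006724 m^2
V = pi * 0.006724 * 10.9 * 0.39
V = 0.09 m^3

0.09


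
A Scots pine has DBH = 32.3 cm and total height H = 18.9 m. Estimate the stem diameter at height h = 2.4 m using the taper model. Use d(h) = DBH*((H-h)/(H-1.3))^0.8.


Taper: d(h) = DBH * ((H - h) / (H - 1.3))^0.8
Numerator = H - h = 18.9 - 2.4 = 16.5 m
Denominator = H - 1.3 = 18.9 - 1.3 = 17.6 m
Ratio = 16.5 / 17.6 = 0.9375
d = 32.3 * 0.9375^0.8 = 30.7 cm

30.7


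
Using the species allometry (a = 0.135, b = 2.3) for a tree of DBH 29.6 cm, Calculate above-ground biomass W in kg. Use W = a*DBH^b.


Formula: W = a * DBH^b  (allometric power law)
DBH^b = 29.6^2.3 = 2420.867
W = 0.135 * 2420.867 = 326.8 kg

326.8


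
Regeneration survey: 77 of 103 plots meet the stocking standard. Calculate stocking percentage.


Formula: Stocking % = stocked plots / total plots * 100
Stocking = 77 / 103 * 100
Stocking = 0.7476 * 100 = 74.8%

74.8


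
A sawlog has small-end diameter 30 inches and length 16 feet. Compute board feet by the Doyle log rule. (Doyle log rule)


Doyle: BF = (D - 4)^2 * L / 16
Adjusted diameter = 30 - 4 = 26 in
(D-4)^2 = 26^2 = 676
BF = 676 * 16 / 16 = 676 BF

676


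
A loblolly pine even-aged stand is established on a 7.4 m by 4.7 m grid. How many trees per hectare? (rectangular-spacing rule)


Formula: TPH = 10000 m^2/ha / (spacing_x * spacing_y)
Area per tree = 7.4 m * 4.7 m = 34.78 m^2
TPH = 10000 / 34.78 = 288 trees/ha

288


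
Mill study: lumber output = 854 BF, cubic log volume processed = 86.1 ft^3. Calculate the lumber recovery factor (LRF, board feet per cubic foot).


Formula: LRF = Lumber Output (BF) / Log Input (ft^3)
LRF = 854 BF / 86.1 ft^3
LRF = 9.92 BF/ft^3

9.92


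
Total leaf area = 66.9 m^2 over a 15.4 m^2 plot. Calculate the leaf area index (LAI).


Formula: LAI = total leaf area / ground area  (dimensionless)
LAI = 66.9 m^2 / 15.4 m^2
LAI = 4.34

4.34


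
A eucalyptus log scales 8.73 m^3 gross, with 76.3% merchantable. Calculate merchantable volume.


Formula: MV = V_total * (merchantable_pct / 100)
Merchantable fraction = 76.3% / 100 = 0.763
MV = 8.73 m^3 * 0.763 = 6.661 m^3

6.661


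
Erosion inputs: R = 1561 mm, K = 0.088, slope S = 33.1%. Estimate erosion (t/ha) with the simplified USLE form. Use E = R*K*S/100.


Formula: E = R * K * S / 100  (simplified USLE)
R * K = 1561 * 0.088 = 137.368
E = 137.368 * 33.1 / 100 = 45.47 t/ha

45.47


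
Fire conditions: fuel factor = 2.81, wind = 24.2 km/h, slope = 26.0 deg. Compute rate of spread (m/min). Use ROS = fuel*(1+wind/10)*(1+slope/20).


Formula: ROS = fuel * (1 + wind/10) * (1 + slope/20)
Wind factor = 1 + 24.2/10 = 3.42
Slope factor = 1 + 26.0/20 = 2.3
ROS = 2.81 * 3.42 * 2.3 = 22.1 m/min

22.1


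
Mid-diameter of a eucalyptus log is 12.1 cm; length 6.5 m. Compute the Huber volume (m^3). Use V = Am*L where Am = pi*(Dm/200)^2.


Huber: V = Am * L,  Am = pi*(Dm/200)^2
Am = pi*(12.1/200)^2 = 0.011499 m^2
V = 0.011499*6.5 = 0.0747 m^3

0.0747


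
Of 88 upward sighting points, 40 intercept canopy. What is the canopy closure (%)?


Formula: Canopy closure = covered points / total points * 100
Closure = 40 / 88 * 100
Closure = 0.4545 * 100 = 45.5%

45.5


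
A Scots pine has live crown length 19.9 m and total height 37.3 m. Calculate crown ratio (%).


Formula: Crown Ratio = (Crown Length / Total Height) * 100
CR = (19.9 m / 37.3 m) * 100
CR = 0.5335 * 100 = 53.4%

53.4


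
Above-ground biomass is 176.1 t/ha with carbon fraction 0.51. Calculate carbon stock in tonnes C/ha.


Formula: Carbon Stock = Biomass * Carbon Fraction
C = 176.1 t/ha * 0.51
C = 89.8 t C/ha

89.8


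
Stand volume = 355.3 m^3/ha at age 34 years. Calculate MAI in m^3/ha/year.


Formula: MAI = Total Volume / Stand Age
MAI = 355.3 m^3/ha / 34 years
MAI = 10.45 m^3/ha/year

10.45


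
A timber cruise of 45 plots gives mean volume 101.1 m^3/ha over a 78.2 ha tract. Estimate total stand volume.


Formula: Total Volume = Mean Volume per ha * Total Area
Total Volume = 101.1 m^3/ha * 78.2 ha
Total Volume = 7906 m^3

7906


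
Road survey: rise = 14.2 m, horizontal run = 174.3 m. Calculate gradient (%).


Formula: Gradient = rise / run * 100
Gradient = 14.2 / 174.3 * 100 = 8.1%

8.1


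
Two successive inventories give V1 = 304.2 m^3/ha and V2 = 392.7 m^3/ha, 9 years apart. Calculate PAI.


Formula: PAI = (V_T2 - V_T1) / (T2 - T1)
Volume increment = 392.7 - 304.2 = 88.5 m^3/ha
PAI = 88.5 / 9 = 9.83 m^3/ha/year

9.83


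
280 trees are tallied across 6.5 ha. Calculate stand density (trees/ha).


Formula: Stand Density = N_trees / Area_ha
Density = 280 trees / 6.5 ha
Density = 43 trees/ha

43


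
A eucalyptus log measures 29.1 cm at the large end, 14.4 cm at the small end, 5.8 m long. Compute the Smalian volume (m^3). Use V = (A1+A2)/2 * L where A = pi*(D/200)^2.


Smalian: V = (A1 + A2)/2 * L,  A = pi*(D/200)^2
A1 = pi*(29.1/200)^2 = 0.066508 m^2
A2 = pi*(14.4/200)^2 = 0.016286 m^2
V = (0.066508+0.016286)/2*5.8 = 0.2401 m^3

0.2401


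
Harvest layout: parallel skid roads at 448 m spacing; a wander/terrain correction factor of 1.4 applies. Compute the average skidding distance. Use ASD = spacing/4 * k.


Formula: ASD = (spacing / 4) * correction
Uncorrected distance = spacing / 4 = 448 / 4 = 112 m
ASD = 112 * 1.4 = 157 m

157


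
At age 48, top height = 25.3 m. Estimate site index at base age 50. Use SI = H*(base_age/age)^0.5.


Formula: SI = H_dom * (base_age / age)^0.5
Age ratio = 50 / 48 = 1.04167
sqrt(age_ratio) = 1.02062
SI = 25.3 * 1.02062 = 25.8 m

25.8


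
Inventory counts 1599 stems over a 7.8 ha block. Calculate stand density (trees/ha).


Formula: Stand Density = N_trees / Area_ha
Density = 1599 trees / 7.8 ha
Density = 205 trees/ha

205


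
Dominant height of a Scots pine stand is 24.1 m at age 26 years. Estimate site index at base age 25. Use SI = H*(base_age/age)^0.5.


Formula: SI = H_dom * (base_age / age)^0.5
Age ratio = 25 / 26 = 0.96154
sqrt(age_ratio) = 0.98058
SI = 24.1 * 0.98058 = 23.6 m

23.6


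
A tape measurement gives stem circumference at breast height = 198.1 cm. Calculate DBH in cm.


Formula: DBH = C / pi
DBH = 198.1 / pi
pi = 3.14159...
DBH = 63.1 cm

63.1


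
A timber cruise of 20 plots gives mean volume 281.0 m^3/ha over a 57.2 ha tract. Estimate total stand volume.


Formula: Total Volume = Mean Volume per ha * Total Area
Total Volume = 281.0 m^3/ha * 57.2 ha
Total Volume = 16073 m^3

16073


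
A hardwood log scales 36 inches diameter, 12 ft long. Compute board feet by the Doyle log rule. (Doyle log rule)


Doyle: BF = (D - 4)^2 * L / 16
Adjusted diameter = 36 - 4 = 32 in
(D-4)^2 = 32^2 = 1024
BF = 1024 * 12 / 16 = 768 BF

768


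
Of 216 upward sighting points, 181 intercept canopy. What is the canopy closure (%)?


Formula: Canopy closure = covered points / total points * 100
Closure = 181 / 216 * 100
Closure = 0.838 * 100 = 83.8%

83.8


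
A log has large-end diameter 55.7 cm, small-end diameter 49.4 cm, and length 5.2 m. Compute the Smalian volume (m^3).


Smalian: V = (A1 + A2)/2 * L,  A = pi*(D/200)^2
A1 = pi*(55.7/200)^2 = 0.243669 m^2
A2 = pi*(49.4/200)^2 = 0.191665 m^2
V = (0.243669+0.191665)/2*5.2 = 1.1319 m^3

1.1319


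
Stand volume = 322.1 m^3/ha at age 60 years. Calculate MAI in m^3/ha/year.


Formula: MAI = Total Volume / Stand Age
MAI = 322.1 m^3/ha / 60 years
MAI = 5.37 m^3/ha/year

5.37


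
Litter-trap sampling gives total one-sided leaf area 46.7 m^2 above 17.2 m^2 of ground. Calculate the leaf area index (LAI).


Formula: LAI = total leaf area / ground area  (dimensionless)
LAI = 46.7 m^2 / 17.2 m^2
LAI = 2.72

2.72


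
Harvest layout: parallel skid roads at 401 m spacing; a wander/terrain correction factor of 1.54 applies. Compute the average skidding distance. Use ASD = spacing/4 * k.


Formula: ASD = (spacing / 4) * correction
Uncorrected distance = spacing / 4 = 401 / 4 = 100.25 m
ASD = 100.25 * 1.54 = 154 m

154


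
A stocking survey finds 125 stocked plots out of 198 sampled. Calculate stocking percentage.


Formula: Stocking % = stocked plots / total plots * 100
Stocking = 125 / 198 * 100
Stocking = 0.6313 * 100 = 63.1%

63.1


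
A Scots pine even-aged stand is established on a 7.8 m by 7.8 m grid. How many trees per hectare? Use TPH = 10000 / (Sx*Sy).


Formula: TPH = 10000 m^2/ha / (spacing_x * spacing_y)
Area per tree = 7.8 m * 7.8 m = 60.84 m^2
TPH = 10000 / 60.84 = 164 trees/ha

164


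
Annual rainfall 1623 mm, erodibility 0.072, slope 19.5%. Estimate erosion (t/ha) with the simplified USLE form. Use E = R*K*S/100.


Formula: E = R * K * S / 100  (simplified USLE)
R * K = 1623 * 0.072 = 116.856
E = 116.856 * 19.5 / 100 = 22.79 t/ha

22.79
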